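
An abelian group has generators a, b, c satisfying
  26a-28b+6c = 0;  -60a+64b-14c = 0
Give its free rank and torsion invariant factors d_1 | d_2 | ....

rank_ℚ(R)=2; free=3−2=1
SNF(R) diag = [2, 2] → torsion [2, 2]

Answer: M ≅ ℤ^1 ⊕ ℤ/2 ⊕ ℤ/2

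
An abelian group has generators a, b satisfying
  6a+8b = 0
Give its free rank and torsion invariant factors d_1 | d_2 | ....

Answer: M ≅ ℤ^1 ⊕ ℤ/2

Derivation:
rank_ℚ(R)=1; free=2−1=1
SNF(R) diag = [2] → torsion [2]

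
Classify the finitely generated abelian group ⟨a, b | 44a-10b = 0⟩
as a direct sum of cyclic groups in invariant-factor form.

Answer: M ≅ ℤ^1 ⊕ ℤ/2

Derivation:
rank_ℚ(R)=1; free=2−1=1
SNF(R) diag = [2] → torsion [2]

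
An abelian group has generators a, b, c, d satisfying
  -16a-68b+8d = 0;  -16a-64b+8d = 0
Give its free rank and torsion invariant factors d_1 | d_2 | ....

Answer: M ≅ ℤ^2 ⊕ ℤ/4 ⊕ ℤ/8

Derivation:
rank_ℚ(R)=2; free=4−2=2
SNF(R) diag = [4, 8] → torsion [4, 8]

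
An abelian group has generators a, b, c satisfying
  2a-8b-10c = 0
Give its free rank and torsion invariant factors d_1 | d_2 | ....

rank_ℚ(R)=1; free=3−1=2
SNF(R) diag = [2] → torsion [2]

Answer: M ≅ ℤ^2 ⊕ ℤ/2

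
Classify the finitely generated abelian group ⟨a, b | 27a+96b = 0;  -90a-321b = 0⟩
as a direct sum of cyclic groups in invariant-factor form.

rank_ℚ(R)=2; free=2−2=0
SNF(R) diag = [3, 9] → torsion [3, 9]

Answer: M ≅ ℤ/3 ⊕ ℤ/9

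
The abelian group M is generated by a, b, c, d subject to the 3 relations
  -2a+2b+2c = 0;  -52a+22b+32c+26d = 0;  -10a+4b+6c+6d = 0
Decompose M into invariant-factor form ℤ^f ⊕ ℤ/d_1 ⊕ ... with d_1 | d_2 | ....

rank_ℚ(R)=3; free=4−3=1
SNF(R) diag = [2, 2, 4] → torsion [2, 2, 4]

Answer: M ≅ ℤ^1 ⊕ ℤ/2 ⊕ ℤ/2 ⊕ ℤ/4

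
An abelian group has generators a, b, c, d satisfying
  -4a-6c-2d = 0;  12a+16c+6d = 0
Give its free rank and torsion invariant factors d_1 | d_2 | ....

rank_ℚ(R)=2; free=4−2=2
SNF(R) diag = [2, 2] → torsion [2, 2]

Answer: M ≅ ℤ^2 ⊕ ℤ/2 ⊕ ℤ/2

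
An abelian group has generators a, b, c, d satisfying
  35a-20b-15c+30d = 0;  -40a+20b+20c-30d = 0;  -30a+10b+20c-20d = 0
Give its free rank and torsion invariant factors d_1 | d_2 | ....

Answer: M ≅ ℤ^1 ⊕ ℤ/5 ⊕ ℤ/10 ⊕ ℤ/10

Derivation:
rank_ℚ(R)=3; free=4−3=1
SNF(R) diag = [5, 10, 10] → torsion [5, 10, 10]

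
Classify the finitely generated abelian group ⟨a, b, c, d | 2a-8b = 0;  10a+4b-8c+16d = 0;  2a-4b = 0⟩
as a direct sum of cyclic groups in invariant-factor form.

rank_ℚ(R)=3; free=4−3=1
SNF(R) diag = [2, 4, 8] → torsion [2, 4, 8]

Answer: M ≅ ℤ^1 ⊕ ℤ/2 ⊕ ℤ/4 ⊕ ℤ/8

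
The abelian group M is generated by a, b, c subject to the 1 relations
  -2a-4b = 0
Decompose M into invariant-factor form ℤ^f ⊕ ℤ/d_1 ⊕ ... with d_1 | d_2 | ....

rank_ℚ(R)=1; free=3−1=2
SNF(R) diag = [2] → torsion [2]

Answer: M ≅ ℤ^2 ⊕ ℤ/2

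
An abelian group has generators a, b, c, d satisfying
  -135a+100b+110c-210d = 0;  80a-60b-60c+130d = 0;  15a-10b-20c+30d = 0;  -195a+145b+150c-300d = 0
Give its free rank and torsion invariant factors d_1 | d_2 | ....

Answer: M ≅ ℤ/5 ⊕ ℤ/5 ⊕ ℤ/10 ⊕ ℤ/30

Derivation:
rank_ℚ(R)=4; free=4−4=0
SNF(R) diag = [5, 5, 10, 30] → torsion [5, 5, 10, 30]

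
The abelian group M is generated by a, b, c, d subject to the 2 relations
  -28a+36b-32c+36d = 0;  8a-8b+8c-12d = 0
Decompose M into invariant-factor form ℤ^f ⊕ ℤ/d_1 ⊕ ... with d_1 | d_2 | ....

Answer: M ≅ ℤ^2 ⊕ ℤ/4 ⊕ ℤ/4

Derivation:
rank_ℚ(R)=2; free=4−2=2
SNF(R) diag = [4, 4] → torsion [4, 4]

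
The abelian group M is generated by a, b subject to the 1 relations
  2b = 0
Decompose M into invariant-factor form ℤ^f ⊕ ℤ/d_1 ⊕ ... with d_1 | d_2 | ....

Answer: M ≅ ℤ^1 ⊕ ℤ/2

Derivation:
rank_ℚ(R)=1; free=2−1=1
SNF(R) diag = [2] → torsion [2]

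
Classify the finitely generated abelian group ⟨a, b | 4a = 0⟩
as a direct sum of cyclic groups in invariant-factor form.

rank_ℚ(R)=1; free=2−1=1
SNF(R) diag = [4] → torsion [4]

Answer: M ≅ ℤ^1 ⊕ ℤ/4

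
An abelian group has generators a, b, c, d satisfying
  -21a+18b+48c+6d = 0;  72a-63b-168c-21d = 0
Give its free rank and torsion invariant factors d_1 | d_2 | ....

rank_ℚ(R)=2; free=4−2=2
SNF(R) diag = [3, 3] → torsion [3, 3]

Answer: M ≅ ℤ^2 ⊕ ℤ/3 ⊕ ℤ/3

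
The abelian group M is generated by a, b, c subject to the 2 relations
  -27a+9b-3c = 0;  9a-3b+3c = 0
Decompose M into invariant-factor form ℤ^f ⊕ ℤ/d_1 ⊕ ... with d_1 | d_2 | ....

Answer: M ≅ ℤ^1 ⊕ ℤ/3 ⊕ ℤ/6

Derivation:
rank_ℚ(R)=2; free=3−2=1
SNF(R) diag = [3, 6] → torsion [3, 6]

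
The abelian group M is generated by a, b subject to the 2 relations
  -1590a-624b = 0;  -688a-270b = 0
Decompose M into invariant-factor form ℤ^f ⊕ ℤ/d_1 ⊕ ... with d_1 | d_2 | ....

Answer: M ≅ ℤ/2 ⊕ ℤ/6

Derivation:
rank_ℚ(R)=2; free=2−2=0
SNF(R) diag = [2, 6] → torsion [2, 6]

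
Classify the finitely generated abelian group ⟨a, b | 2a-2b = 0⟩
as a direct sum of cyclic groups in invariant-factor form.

rank_ℚ(R)=1; free=2−1=1
SNF(R) diag = [2] → torsion [2]

Answer: M ≅ ℤ^1 ⊕ ℤ/2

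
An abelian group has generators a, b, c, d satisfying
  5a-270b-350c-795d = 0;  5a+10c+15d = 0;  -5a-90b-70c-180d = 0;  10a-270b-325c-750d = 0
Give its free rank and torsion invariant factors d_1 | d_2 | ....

Answer: M ≅ ℤ/5 ⊕ ℤ/15 ⊕ ℤ/45 ⊕ ℤ/90

Derivation:
rank_ℚ(R)=4; free=4−4=0
SNF(R) diag = [5, 15, 45, 90] → torsion [5, 15, 45, 90]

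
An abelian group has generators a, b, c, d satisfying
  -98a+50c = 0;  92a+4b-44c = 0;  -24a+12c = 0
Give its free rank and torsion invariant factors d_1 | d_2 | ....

Answer: M ≅ ℤ^1 ⊕ ℤ/2 ⊕ ℤ/4 ⊕ ℤ/12

Derivation:
rank_ℚ(R)=3; free=4−3=1
SNF(R) diag = [2, 4, 12] → torsion [2, 4, 12]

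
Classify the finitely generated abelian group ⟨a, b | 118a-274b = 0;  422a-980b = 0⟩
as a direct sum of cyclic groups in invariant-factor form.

Answer: M ≅ ℤ/2 ⊕ ℤ/6

Derivation:
rank_ℚ(R)=2; free=2−2=0
SNF(R) diag = [2, 6] → torsion [2, 6]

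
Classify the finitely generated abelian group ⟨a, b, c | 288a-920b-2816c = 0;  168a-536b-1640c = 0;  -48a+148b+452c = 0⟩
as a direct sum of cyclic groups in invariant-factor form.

Answer: M ≅ ℤ/4 ⊕ ℤ/8 ⊕ ℤ/24

Derivation:
rank_ℚ(R)=3; free=3−3=0
SNF(R) diag = [4, 8, 24] → torsion [4, 8, 24]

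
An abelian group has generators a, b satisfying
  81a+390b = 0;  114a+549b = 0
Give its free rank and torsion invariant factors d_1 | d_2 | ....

rank_ℚ(R)=2; free=2−2=0
SNF(R) diag = [3, 3] → torsion [3, 3]

Answer: M ≅ ℤ/3 ⊕ ℤ/3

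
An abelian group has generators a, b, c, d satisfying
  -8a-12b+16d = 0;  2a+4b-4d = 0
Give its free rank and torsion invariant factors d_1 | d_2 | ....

Answer: M ≅ ℤ^2 ⊕ ℤ/2 ⊕ ℤ/4

Derivation:
rank_ℚ(R)=2; free=4−2=2
SNF(R) diag = [2, 4] → torsion [2, 4]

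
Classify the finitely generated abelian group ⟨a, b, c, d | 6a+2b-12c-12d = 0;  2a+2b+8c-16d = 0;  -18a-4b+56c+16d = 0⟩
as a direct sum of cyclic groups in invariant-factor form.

rank_ℚ(R)=3; free=4−3=1
SNF(R) diag = [2, 2, 4] → torsion [2, 2, 4]

Answer: M ≅ ℤ^1 ⊕ ℤ/2 ⊕ ℤ/2 ⊕ ℤ/4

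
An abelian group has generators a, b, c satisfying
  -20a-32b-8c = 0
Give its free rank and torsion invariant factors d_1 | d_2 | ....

Answer: M ≅ ℤ^2 ⊕ ℤ/4

Derivation:
rank_ℚ(R)=1; free=3−1=2
SNF(R) diag = [4] → torsion [4]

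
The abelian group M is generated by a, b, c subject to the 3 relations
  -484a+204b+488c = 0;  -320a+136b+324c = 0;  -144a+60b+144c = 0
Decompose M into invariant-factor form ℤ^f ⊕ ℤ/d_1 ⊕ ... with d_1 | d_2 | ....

Answer: M ≅ ℤ/4 ⊕ ℤ/4 ⊕ ℤ/12

Derivation:
rank_ℚ(R)=3; free=3−3=0
SNF(R) diag = [4, 4, 12] → torsion [4, 4, 12]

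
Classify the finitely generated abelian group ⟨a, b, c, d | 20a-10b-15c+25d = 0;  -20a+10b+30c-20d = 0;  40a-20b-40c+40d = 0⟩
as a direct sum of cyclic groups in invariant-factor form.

rank_ℚ(R)=3; free=4−3=1
SNF(R) diag = [5, 10, 20] → torsion [5, 10, 20]

Answer: M ≅ ℤ^1 ⊕ ℤ/5 ⊕ ℤ/10 ⊕ ℤ/20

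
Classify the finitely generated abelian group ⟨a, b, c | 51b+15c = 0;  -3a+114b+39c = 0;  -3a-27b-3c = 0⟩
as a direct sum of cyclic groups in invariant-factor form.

rank_ℚ(R)=3; free=3−3=0
SNF(R) diag = [3, 3, 9] → torsion [3, 3, 9]

Answer: M ≅ ℤ/3 ⊕ ℤ/3 ⊕ ℤ/9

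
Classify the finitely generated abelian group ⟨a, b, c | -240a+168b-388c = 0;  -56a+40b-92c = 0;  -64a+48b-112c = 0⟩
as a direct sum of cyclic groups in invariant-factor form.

rank_ℚ(R)=3; free=3−3=0
SNF(R) diag = [4, 8, 16] → torsion [4, 8, 16]

Answer: M ≅ ℤ/4 ⊕ ℤ/8 ⊕ ℤ/16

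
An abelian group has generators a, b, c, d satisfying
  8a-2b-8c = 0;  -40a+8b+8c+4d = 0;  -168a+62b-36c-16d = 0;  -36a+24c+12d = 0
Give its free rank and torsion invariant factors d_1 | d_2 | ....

Answer: M ≅ ℤ/2 ⊕ ℤ/4 ⊕ ℤ/4 ⊕ ℤ/12

Derivation:
rank_ℚ(R)=4; free=4−4=0
SNF(R) diag = [2, 4, 4, 12] → torsion [2, 4, 4, 12]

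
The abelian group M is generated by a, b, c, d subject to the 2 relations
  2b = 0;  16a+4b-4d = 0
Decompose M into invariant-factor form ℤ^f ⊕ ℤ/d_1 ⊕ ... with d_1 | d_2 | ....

Answer: M ≅ ℤ^2 ⊕ ℤ/2 ⊕ ℤ/4

Derivation:
rank_ℚ(R)=2; free=4−2=2
SNF(R) diag = [2, 4] → torsion [2, 4]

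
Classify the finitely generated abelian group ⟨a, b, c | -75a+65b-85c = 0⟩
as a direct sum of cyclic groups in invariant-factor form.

rank_ℚ(R)=1; free=3−1=2
SNF(R) diag = [5] → torsion [5]

Answer: M ≅ ℤ^2 ⊕ ℤ/5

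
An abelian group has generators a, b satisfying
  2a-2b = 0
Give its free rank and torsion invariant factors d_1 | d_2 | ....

rank_ℚ(R)=1; free=2−1=1
SNF(R) diag = [2] → torsion [2]

Answer: M ≅ ℤ^1 ⊕ ℤ/2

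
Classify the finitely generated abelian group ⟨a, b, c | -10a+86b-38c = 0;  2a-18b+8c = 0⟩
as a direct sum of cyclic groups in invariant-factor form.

Answer: M ≅ ℤ^1 ⊕ ℤ/2 ⊕ ℤ/2

Derivation:
rank_ℚ(R)=2; free=3−2=1
SNF(R) diag = [2, 2] → torsion [2, 2]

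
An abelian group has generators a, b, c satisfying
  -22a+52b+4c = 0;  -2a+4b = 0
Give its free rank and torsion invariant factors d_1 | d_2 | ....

rank_ℚ(R)=2; free=3−2=1
SNF(R) diag = [2, 4] → torsion [2, 4]

Answer: M ≅ ℤ^1 ⊕ ℤ/2 ⊕ ℤ/4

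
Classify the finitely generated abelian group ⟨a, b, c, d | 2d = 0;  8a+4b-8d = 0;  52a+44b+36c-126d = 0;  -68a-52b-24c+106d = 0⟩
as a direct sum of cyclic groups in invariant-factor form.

rank_ℚ(R)=4; free=4−4=0
SNF(R) diag = [2, 4, 12, 36] → torsion [2, 4, 12, 36]

Answer: M ≅ ℤ/2 ⊕ ℤ/4 ⊕ ℤ/12 ⊕ ℤ/36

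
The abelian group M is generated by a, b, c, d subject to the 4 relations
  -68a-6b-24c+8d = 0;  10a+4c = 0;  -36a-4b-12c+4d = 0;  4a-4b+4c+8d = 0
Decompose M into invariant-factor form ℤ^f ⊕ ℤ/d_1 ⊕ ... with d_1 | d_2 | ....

rank_ℚ(R)=4; free=4−4=0
SNF(R) diag = [2, 2, 4, 4] → torsion [2, 2, 4, 4]

Answer: M ≅ ℤ/2 ⊕ ℤ/2 ⊕ ℤ/4 ⊕ ℤ/4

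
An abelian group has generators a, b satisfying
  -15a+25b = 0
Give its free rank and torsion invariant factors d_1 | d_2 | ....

Answer: M ≅ ℤ^1 ⊕ ℤ/5

Derivation:
rank_ℚ(R)=1; free=2−1=1
SNF(R) diag = [5] → torsion [5]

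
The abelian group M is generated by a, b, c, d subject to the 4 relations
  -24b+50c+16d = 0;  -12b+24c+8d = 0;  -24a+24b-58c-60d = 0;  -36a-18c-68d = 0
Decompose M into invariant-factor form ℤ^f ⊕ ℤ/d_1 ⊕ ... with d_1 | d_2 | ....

rank_ℚ(R)=4; free=4−4=0
SNF(R) diag = [2, 4, 12, 12] → torsion [2, 4, 12, 12]

Answer: M ≅ ℤ/2 ⊕ ℤ/4 ⊕ ℤ/12 ⊕ ℤ/12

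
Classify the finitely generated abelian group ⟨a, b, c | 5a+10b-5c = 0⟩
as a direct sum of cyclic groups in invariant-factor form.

rank_ℚ(R)=1; free=3−1=2
SNF(R) diag = [5] → torsion [5]

Answer: M ≅ ℤ^2 ⊕ ℤ/5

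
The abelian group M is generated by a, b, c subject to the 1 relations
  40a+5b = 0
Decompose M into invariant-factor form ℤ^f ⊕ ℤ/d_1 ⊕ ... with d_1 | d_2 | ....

Answer: M ≅ ℤ^2 ⊕ ℤ/5

Derivation:
rank_ℚ(R)=1; free=3−1=2
SNF(R) diag = [5] → torsion [5]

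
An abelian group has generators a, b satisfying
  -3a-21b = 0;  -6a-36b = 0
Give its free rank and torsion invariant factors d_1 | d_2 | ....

Answer: M ≅ ℤ/3 ⊕ ℤ/6

Derivation:
rank_ℚ(R)=2; free=2−2=0
SNF(R) diag = [3, 6] → torsion [3, 6]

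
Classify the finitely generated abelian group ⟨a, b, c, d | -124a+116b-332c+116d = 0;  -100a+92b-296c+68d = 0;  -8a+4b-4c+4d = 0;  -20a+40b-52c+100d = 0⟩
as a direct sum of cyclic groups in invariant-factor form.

rank_ℚ(R)=4; free=4−4=0
SNF(R) diag = [4, 12, 36, 108] → torsion [4, 12, 36, 108]

Answer: M ≅ ℤ/4 ⊕ ℤ/12 ⊕ ℤ/36 ⊕ ℤ/108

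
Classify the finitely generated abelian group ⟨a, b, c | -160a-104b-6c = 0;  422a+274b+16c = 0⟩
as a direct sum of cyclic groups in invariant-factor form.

Answer: M ≅ ℤ^1 ⊕ ℤ/2 ⊕ ℤ/2

Derivation:
rank_ℚ(R)=2; free=3−2=1
SNF(R) diag = [2, 2] → torsion [2, 2]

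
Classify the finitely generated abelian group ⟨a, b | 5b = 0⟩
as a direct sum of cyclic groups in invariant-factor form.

rank_ℚ(R)=1; free=2−1=1
SNF(R) diag = [5] → torsion [5]

Answer: M ≅ ℤ^1 ⊕ ℤ/5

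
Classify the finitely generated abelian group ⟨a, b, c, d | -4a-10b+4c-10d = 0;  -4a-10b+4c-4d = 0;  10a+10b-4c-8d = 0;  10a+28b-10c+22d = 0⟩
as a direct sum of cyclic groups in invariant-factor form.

Answer: M ≅ ℤ/2 ⊕ ℤ/6 ⊕ ℤ/6 ⊕ ℤ/6

Derivation:
rank_ℚ(R)=4; free=4−4=0
SNF(R) diag = [2, 6, 6, 6] → torsion [2, 6, 6, 6]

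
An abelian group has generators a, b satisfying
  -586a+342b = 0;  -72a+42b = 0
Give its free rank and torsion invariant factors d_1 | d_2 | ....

Answer: M ≅ ℤ/2 ⊕ ℤ/6

Derivation:
rank_ℚ(R)=2; free=2−2=0
SNF(R) diag = [2, 6] → torsion [2, 6]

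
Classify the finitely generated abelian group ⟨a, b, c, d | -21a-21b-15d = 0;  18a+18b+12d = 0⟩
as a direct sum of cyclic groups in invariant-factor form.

Answer: M ≅ ℤ^2 ⊕ ℤ/3 ⊕ ℤ/6

Derivation:
rank_ℚ(R)=2; free=4−2=2
SNF(R) diag = [3, 6] → torsion [3, 6]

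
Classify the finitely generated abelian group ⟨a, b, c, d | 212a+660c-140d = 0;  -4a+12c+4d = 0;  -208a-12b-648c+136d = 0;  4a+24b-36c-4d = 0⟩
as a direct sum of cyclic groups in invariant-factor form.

Answer: M ≅ ℤ/4 ⊕ ℤ/12 ⊕ ℤ/24 ⊕ ℤ/72

Derivation:
rank_ℚ(R)=4; free=4−4=0
SNF(R) diag = [4, 12, 24, 72] → torsion [4, 12, 24, 72]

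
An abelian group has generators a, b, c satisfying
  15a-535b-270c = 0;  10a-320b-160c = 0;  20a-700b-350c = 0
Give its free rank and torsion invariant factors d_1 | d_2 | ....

rank_ℚ(R)=3; free=3−3=0
SNF(R) diag = [5, 10, 30] → torsion [5, 10, 30]

Answer: M ≅ ℤ/5 ⊕ ℤ/10 ⊕ ℤ/30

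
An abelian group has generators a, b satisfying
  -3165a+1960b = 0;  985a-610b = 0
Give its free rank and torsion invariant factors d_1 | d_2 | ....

rank_ℚ(R)=2; free=2−2=0
SNF(R) diag = [5, 10] → torsion [5, 10]

Answer: M ≅ ℤ/5 ⊕ ℤ/10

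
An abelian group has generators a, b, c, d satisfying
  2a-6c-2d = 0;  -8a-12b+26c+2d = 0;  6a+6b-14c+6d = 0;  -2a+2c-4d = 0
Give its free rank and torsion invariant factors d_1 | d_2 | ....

Answer: M ≅ ℤ/2 ⊕ ℤ/2 ⊕ ℤ/6 ⊕ ℤ/6

Derivation:
rank_ℚ(R)=4; free=4−4=0
SNF(R) diag = [2, 2, 6, 6] → torsion [2, 2, 6, 6]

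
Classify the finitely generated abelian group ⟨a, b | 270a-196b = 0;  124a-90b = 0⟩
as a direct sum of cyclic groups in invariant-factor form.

rank_ℚ(R)=2; free=2−2=0
SNF(R) diag = [2, 2] → torsion [2, 2]

Answer: M ≅ ℤ/2 ⊕ ℤ/2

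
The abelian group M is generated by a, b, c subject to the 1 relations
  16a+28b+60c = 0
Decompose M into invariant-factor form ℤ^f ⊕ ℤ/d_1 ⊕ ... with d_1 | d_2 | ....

Answer: M ≅ ℤ^2 ⊕ ℤ/4

Derivation:
rank_ℚ(R)=1; free=3−1=2
SNF(R) diag = [4] → torsion [4]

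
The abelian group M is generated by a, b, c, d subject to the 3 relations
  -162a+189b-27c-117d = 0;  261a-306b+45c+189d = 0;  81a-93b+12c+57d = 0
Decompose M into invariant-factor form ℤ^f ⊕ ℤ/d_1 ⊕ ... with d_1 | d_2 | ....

Answer: M ≅ ℤ^1 ⊕ ℤ/3 ⊕ ℤ/9 ⊕ ℤ/9

Derivation:
rank_ℚ(R)=3; free=4−3=1
SNF(R) diag = [3, 9, 9] → torsion [3, 9, 9]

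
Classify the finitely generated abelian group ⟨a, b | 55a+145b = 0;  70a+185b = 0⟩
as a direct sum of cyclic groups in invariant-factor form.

rank_ℚ(R)=2; free=2−2=0
SNF(R) diag = [5, 5] → torsion [5, 5]

Answer: M ≅ ℤ/5 ⊕ ℤ/5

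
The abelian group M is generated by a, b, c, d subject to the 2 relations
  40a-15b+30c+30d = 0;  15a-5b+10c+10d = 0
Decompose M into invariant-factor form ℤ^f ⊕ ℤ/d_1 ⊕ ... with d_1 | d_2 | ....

Answer: M ≅ ℤ^2 ⊕ ℤ/5 ⊕ ℤ/5

Derivation:
rank_ℚ(R)=2; free=4−2=2
SNF(R) diag = [5, 5] → torsion [5, 5]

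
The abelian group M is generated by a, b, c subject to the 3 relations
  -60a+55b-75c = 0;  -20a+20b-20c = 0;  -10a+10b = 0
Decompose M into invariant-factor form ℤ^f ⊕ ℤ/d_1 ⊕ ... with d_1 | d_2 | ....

rank_ℚ(R)=3; free=3−3=0
SNF(R) diag = [5, 10, 20] → torsion [5, 10, 20]

Answer: M ≅ ℤ/5 ⊕ ℤ/10 ⊕ ℤ/20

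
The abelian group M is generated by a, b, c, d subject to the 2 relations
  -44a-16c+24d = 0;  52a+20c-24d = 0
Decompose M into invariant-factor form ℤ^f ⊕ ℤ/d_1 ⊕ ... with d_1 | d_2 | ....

rank_ℚ(R)=2; free=4−2=2
SNF(R) diag = [4, 12] → torsion [4, 12]

Answer: M ≅ ℤ^2 ⊕ ℤ/4 ⊕ ℤ/12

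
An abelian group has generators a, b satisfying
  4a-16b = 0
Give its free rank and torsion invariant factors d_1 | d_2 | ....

Answer: M ≅ ℤ^1 ⊕ ℤ/4

Derivation:
rank_ℚ(R)=1; free=2−1=1
SNF(R) diag = [4] → torsion [4]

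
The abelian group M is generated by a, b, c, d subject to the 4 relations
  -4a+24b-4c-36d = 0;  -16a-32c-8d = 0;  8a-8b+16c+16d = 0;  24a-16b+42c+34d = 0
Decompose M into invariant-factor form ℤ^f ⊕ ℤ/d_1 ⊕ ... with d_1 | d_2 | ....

Answer: M ≅ ℤ/2 ⊕ ℤ/4 ⊕ ℤ/8 ⊕ ℤ/8

Derivation:
rank_ℚ(R)=4; free=4−4=0
SNF(R) diag = [2, 4, 8, 8] → torsion [2, 4, 8, 8]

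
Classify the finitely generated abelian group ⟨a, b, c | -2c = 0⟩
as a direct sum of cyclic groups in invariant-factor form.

Answer: M ≅ ℤ^2 ⊕ ℤ/2

Derivation:
rank_ℚ(R)=1; free=3−1=2
SNF(R) diag = [2] → torsion [2]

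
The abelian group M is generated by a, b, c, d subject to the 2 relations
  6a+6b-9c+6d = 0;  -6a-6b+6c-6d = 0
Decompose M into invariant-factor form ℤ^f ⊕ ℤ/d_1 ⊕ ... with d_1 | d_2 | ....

Answer: M ≅ ℤ^2 ⊕ ℤ/3 ⊕ ℤ/6

Derivation:
rank_ℚ(R)=2; free=4−2=2
SNF(R) diag = [3, 6] → torsion [3, 6]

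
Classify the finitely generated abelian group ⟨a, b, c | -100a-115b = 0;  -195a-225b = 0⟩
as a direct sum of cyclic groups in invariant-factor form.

rank_ℚ(R)=2; free=3−2=1
SNF(R) diag = [5, 15] → torsion [5, 15]

Answer: M ≅ ℤ^1 ⊕ ℤ/5 ⊕ ℤ/15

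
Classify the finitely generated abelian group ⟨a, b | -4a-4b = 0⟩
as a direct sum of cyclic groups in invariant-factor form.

rank_ℚ(R)=1; free=2−1=1
SNF(R) diag = [4] → torsion [4]

Answer: M ≅ ℤ^1 ⊕ ℤ/4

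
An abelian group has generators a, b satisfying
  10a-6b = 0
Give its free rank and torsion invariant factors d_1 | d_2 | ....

rank_ℚ(R)=1; free=2−1=1
SNF(R) diag = [2] → torsion [2]

Answer: M ≅ ℤ^1 ⊕ ℤ/2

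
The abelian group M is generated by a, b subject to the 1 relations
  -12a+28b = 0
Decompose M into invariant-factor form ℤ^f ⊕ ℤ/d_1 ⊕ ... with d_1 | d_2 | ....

Answer: M ≅ ℤ^1 ⊕ ℤ/4

Derivation:
rank_ℚ(R)=1; free=2−1=1
SNF(R) diag = [4] → torsion [4]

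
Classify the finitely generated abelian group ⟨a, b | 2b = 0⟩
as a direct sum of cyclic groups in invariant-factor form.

rank_ℚ(R)=1; free=2−1=1
SNF(R) diag = [2] → torsion [2]

Answer: M ≅ ℤ^1 ⊕ ℤ/2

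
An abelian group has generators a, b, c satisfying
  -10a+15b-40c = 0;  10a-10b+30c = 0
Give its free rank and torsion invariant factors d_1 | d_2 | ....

rank_ℚ(R)=2; free=3−2=1
SNF(R) diag = [5, 10] → torsion [5, 10]

Answer: M ≅ ℤ^1 ⊕ ℤ/5 ⊕ ℤ/10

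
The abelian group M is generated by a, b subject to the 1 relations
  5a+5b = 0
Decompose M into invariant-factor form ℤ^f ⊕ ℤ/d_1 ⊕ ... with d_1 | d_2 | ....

rank_ℚ(R)=1; free=2−1=1
SNF(R) diag = [5] → torsion [5]

Answer: M ≅ ℤ^1 ⊕ ℤ/5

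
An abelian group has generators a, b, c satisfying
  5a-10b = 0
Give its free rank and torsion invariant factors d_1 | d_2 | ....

rank_ℚ(R)=1; free=3−1=2
SNF(R) diag = [5] → torsion [5]

Answer: M ≅ ℤ^2 ⊕ ℤ/5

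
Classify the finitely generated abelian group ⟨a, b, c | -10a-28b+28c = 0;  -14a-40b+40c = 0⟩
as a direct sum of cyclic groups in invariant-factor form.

Answer: M ≅ ℤ^1 ⊕ ℤ/2 ⊕ ℤ/4

Derivation:
rank_ℚ(R)=2; free=3−2=1
SNF(R) diag = [2, 4] → torsion [2, 4]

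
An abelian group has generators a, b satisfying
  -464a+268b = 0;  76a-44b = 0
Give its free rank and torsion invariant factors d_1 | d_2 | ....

rank_ℚ(R)=2; free=2−2=0
SNF(R) diag = [4, 12] → torsion [4, 12]

Answer: M ≅ ℤ/4 ⊕ ℤ/12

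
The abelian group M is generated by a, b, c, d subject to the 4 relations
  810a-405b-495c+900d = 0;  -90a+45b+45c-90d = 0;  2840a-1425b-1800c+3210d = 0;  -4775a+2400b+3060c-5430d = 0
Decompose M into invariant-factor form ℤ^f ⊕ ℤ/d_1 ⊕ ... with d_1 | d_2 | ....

rank_ℚ(R)=4; free=4−4=0
SNF(R) diag = [5, 15, 45, 90] → torsion [5, 15, 45, 90]

Answer: M ≅ ℤ/5 ⊕ ℤ/15 ⊕ ℤ/45 ⊕ ℤ/90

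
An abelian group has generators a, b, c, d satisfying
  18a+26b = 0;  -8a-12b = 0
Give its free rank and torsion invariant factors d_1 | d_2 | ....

Answer: M ≅ ℤ^2 ⊕ ℤ/2 ⊕ ℤ/4

Derivation:
rank_ℚ(R)=2; free=4−2=2
SNF(R) diag = [2, 4] → torsion [2, 4]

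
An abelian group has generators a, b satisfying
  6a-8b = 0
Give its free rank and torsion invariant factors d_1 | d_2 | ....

rank_ℚ(R)=1; free=2−1=1
SNF(R) diag = [2] → torsion [2]

Answer: M ≅ ℤ^1 ⊕ ℤ/2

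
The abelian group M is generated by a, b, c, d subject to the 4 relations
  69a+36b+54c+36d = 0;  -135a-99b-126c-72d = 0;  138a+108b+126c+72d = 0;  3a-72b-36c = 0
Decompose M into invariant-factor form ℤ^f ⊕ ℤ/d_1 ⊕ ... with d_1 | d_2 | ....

Answer: M ≅ ℤ/3 ⊕ ℤ/9 ⊕ ℤ/18 ⊕ ℤ/36

Derivation:
rank_ℚ(R)=4; free=4−4=0
SNF(R) diag = [3, 9, 18, 36] → torsion [3, 9, 18, 36]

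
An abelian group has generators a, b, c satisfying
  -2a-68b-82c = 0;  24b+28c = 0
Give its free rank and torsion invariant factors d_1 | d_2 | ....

Answer: M ≅ ℤ^1 ⊕ ℤ/2 ⊕ ℤ/4

Derivation:
rank_ℚ(R)=2; free=3−2=1
SNF(R) diag = [2, 4] → torsion [2, 4]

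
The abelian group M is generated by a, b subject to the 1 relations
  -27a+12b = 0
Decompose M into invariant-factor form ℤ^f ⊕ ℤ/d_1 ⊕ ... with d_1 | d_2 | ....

rank_ℚ(R)=1; free=2−1=1
SNF(R) diag = [3] → torsion [3]

Answer: M ≅ ℤ^1 ⊕ ℤ/3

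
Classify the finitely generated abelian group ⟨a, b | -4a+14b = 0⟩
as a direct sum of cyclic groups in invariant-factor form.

rank_ℚ(R)=1; free=2−1=1
SNF(R) diag = [2] → torsion [2]

Answer: M ≅ ℤ^1 ⊕ ℤ/2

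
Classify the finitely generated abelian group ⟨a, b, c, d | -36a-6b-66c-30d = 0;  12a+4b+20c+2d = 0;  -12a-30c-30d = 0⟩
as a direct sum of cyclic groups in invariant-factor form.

rank_ℚ(R)=3; free=4−3=1
SNF(R) diag = [2, 6, 18] → torsion [2, 6, 18]

Answer: M ≅ ℤ^1 ⊕ ℤ/2 ⊕ ℤ/6 ⊕ ℤ/18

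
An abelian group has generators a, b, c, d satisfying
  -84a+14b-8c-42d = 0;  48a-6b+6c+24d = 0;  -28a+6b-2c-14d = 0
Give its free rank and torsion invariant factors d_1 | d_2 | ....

rank_ℚ(R)=3; free=4−3=1
SNF(R) diag = [2, 2, 6] → torsion [2, 2, 6]

Answer: M ≅ ℤ^1 ⊕ ℤ/2 ⊕ ℤ/2 ⊕ ℤ/6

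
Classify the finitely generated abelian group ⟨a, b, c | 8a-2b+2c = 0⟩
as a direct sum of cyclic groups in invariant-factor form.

Answer: M ≅ ℤ^2 ⊕ ℤ/2

Derivation:
rank_ℚ(R)=1; free=3−1=2
SNF(R) diag = [2] → torsion [2]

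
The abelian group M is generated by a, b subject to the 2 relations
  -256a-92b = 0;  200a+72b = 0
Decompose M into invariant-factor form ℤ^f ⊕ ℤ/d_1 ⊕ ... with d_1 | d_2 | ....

rank_ℚ(R)=2; free=2−2=0
SNF(R) diag = [4, 8] → torsion [4, 8]

Answer: M ≅ ℤ/4 ⊕ ℤ/8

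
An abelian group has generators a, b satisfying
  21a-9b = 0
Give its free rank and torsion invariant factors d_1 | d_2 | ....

rank_ℚ(R)=1; free=2−1=1
SNF(R) diag = [3] → torsion [3]

Answer: M ≅ ℤ^1 ⊕ ℤ/3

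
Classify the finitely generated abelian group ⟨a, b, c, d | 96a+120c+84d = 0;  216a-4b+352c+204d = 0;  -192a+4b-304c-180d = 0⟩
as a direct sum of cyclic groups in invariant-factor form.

rank_ℚ(R)=3; free=4−3=1
SNF(R) diag = [4, 12, 24] → torsion [4, 12, 24]

Answer: M ≅ ℤ^1 ⊕ ℤ/4 ⊕ ℤ/12 ⊕ ℤ/24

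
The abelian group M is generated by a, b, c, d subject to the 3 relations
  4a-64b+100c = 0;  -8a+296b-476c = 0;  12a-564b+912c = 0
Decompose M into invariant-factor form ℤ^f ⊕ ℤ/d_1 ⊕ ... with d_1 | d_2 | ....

rank_ℚ(R)=3; free=4−3=1
SNF(R) diag = [4, 12, 12] → torsion [4, 12, 12]

Answer: M ≅ ℤ^1 ⊕ ℤ/4 ⊕ ℤ/12 ⊕ ℤ/12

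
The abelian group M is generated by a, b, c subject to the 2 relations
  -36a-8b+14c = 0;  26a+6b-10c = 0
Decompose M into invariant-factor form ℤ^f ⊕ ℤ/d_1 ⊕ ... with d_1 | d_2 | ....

Answer: M ≅ ℤ^1 ⊕ ℤ/2 ⊕ ℤ/2

Derivation:
rank_ℚ(R)=2; free=3−2=1
SNF(R) diag = [2, 2] → torsion [2, 2]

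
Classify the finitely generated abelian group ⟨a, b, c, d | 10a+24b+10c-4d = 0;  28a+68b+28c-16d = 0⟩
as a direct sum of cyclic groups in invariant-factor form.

rank_ℚ(R)=2; free=4−2=2
SNF(R) diag = [2, 4] → torsion [2, 4]

Answer: M ≅ ℤ^2 ⊕ ℤ/2 ⊕ ℤ/4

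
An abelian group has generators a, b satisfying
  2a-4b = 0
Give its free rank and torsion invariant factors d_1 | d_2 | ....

Answer: M ≅ ℤ^1 ⊕ ℤ/2

Derivation:
rank_ℚ(R)=1; free=2−1=1
SNF(R) diag = [2] → torsion [2]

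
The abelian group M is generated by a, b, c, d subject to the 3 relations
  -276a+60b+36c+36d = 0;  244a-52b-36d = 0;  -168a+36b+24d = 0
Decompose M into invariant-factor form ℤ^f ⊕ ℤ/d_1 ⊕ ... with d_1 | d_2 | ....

Answer: M ≅ ℤ^1 ⊕ ℤ/4 ⊕ ℤ/12 ⊕ ℤ/36

Derivation:
rank_ℚ(R)=3; free=4−3=1
SNF(R) diag = [4, 12, 36] → torsion [4, 12, 36]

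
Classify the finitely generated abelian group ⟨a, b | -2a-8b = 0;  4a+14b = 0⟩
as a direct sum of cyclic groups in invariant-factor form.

Answer: M ≅ ℤ/2 ⊕ ℤ/2

Derivation:
rank_ℚ(R)=2; free=2−2=0
SNF(R) diag = [2, 2] → torsion [2, 2]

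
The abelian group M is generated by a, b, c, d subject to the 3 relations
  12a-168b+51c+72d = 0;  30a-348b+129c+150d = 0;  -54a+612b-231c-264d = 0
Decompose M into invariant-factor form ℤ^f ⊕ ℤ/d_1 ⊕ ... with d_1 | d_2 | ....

rank_ℚ(R)=3; free=4−3=1
SNF(R) diag = [3, 6, 6] → torsion [3, 6, 6]

Answer: M ≅ ℤ^1 ⊕ ℤ/3 ⊕ ℤ/6 ⊕ ℤ/6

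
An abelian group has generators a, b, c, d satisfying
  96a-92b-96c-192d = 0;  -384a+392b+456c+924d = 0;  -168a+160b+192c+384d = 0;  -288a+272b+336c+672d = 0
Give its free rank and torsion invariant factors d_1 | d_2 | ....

Answer: M ≅ ℤ/4 ⊕ ℤ/12 ⊕ ℤ/24 ⊕ ℤ/48

Derivation:
rank_ℚ(R)=4; free=4−4=0
SNF(R) diag = [4, 12, 24, 48] → torsion [4, 12, 24, 48]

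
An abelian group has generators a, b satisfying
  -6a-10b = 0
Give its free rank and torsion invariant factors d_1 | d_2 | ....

Answer: M ≅ ℤ^1 ⊕ ℤ/2

Derivation:
rank_ℚ(R)=1; free=2−1=1
SNF(R) diag = [2] → torsion [2]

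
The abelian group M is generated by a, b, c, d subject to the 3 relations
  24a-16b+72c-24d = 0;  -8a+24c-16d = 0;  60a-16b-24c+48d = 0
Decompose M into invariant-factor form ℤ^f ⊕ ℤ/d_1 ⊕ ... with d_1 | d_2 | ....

Answer: M ≅ ℤ^1 ⊕ ℤ/4 ⊕ ℤ/8 ⊕ ℤ/24

Derivation:
rank_ℚ(R)=3; free=4−3=1
SNF(R) diag = [4, 8, 24] → torsion [4, 8, 24]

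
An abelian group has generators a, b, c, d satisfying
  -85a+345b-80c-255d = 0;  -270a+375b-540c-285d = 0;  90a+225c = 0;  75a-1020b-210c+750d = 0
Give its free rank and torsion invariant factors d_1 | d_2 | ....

Answer: M ≅ ℤ/5 ⊕ ℤ/15 ⊕ ℤ/45 ⊕ ℤ/90

Derivation:
rank_ℚ(R)=4; free=4−4=0
SNF(R) diag = [5, 15, 45, 90] → torsion [5, 15, 45, 90]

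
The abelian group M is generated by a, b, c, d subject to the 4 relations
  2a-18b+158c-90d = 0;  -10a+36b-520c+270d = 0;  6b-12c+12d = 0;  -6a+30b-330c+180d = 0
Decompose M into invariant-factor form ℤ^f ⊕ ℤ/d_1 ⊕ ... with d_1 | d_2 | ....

rank_ℚ(R)=4; free=4−4=0
SNF(R) diag = [2, 6, 6, 18] → torsion [2, 6, 6, 18]

Answer: M ≅ ℤ/2 ⊕ ℤ/6 ⊕ ℤ/6 ⊕ ℤ/18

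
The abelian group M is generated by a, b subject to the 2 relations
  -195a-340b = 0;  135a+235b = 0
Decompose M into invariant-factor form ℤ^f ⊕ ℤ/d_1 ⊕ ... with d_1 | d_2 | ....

Answer: M ≅ ℤ/5 ⊕ ℤ/15

Derivation:
rank_ℚ(R)=2; free=2−2=0
SNF(R) diag = [5, 15] → torsion [5, 15]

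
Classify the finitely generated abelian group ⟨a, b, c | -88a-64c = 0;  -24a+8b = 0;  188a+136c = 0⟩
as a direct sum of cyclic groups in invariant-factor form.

rank_ℚ(R)=3; free=3−3=0
SNF(R) diag = [4, 8, 16] → torsion [4, 8, 16]

Answer: M ≅ ℤ/4 ⊕ ℤ/8 ⊕ ℤ/16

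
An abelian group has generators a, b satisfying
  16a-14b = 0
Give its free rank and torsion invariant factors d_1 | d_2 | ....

Answer: M ≅ ℤ^1 ⊕ ℤ/2

Derivation:
rank_ℚ(R)=1; free=2−1=1
SNF(R) diag = [2] → torsion [2]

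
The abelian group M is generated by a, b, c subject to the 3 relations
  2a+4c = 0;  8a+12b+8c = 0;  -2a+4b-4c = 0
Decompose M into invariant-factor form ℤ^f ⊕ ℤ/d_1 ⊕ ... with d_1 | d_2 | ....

Answer: M ≅ ℤ/2 ⊕ ℤ/4 ⊕ ℤ/8

Derivation:
rank_ℚ(R)=3; free=3−3=0
SNF(R) diag = [2, 4, 8] → torsion [2, 4, 8]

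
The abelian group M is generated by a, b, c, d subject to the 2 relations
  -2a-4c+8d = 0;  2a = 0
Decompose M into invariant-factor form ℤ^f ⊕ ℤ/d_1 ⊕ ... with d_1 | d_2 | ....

rank_ℚ(R)=2; free=4−2=2
SNF(R) diag = [2, 4] → torsion [2, 4]

Answer: M ≅ ℤ^2 ⊕ ℤ/2 ⊕ ℤ/4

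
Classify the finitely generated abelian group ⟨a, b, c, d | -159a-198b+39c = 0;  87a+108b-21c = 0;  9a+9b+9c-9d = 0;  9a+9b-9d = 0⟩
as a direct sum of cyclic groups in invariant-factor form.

Answer: M ≅ ℤ/3 ⊕ ℤ/9 ⊕ ℤ/9 ⊕ ℤ/18

Derivation:
rank_ℚ(R)=4; free=4−4=0
SNF(R) diag = [3, 9, 9, 18] → torsion [3, 9, 9, 18]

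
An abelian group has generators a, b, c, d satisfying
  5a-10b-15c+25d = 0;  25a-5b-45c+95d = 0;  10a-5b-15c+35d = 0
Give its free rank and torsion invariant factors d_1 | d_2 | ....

rank_ℚ(R)=3; free=4−3=1
SNF(R) diag = [5, 15, 15] → torsion [5, 15, 15]

Answer: M ≅ ℤ^1 ⊕ ℤ/5 ⊕ ℤ/15 ⊕ ℤ/15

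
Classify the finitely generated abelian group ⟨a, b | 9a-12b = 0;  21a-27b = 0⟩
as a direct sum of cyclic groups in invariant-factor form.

rank_ℚ(R)=2; free=2−2=0
SNF(R) diag = [3, 3] → torsion [3, 3]

Answer: M ≅ ℤ/3 ⊕ ℤ/3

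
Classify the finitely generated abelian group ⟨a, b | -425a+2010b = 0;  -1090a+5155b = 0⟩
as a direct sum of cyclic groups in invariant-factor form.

rank_ℚ(R)=2; free=2−2=0
SNF(R) diag = [5, 5] → torsion [5, 5]

Answer: M ≅ ℤ/5 ⊕ ℤ/5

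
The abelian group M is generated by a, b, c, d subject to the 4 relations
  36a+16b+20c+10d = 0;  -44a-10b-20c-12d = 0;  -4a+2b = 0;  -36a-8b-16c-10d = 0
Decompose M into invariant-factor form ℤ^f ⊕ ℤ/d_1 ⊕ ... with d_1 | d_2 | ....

rank_ℚ(R)=4; free=4−4=0
SNF(R) diag = [2, 2, 4, 8] → torsion [2, 2, 4, 8]

Answer: M ≅ ℤ/2 ⊕ ℤ/2 ⊕ ℤ/4 ⊕ ℤ/8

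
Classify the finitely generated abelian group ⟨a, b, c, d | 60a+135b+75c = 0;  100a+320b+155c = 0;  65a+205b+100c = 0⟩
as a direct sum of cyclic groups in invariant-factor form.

Answer: M ≅ ℤ^1 ⊕ ℤ/5 ⊕ ℤ/15 ⊕ ℤ/15

Derivation:
rank_ℚ(R)=3; free=4−3=1
SNF(R) diag = [5, 15, 15] → torsion [5, 15, 15]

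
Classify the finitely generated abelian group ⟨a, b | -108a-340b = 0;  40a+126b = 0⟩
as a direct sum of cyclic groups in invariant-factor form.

rank_ℚ(R)=2; free=2−2=0
SNF(R) diag = [2, 4] → torsion [2, 4]

Answer: M ≅ ℤ/2 ⊕ ℤ/4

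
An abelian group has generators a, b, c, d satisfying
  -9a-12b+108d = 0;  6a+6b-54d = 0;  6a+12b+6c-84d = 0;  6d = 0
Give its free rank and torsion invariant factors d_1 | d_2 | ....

Answer: M ≅ ℤ/3 ⊕ ℤ/6 ⊕ ℤ/6 ⊕ ℤ/6

Derivation:
rank_ℚ(R)=4; free=4−4=0
SNF(R) diag = [3, 6, 6, 6] → torsion [3, 6, 6, 6]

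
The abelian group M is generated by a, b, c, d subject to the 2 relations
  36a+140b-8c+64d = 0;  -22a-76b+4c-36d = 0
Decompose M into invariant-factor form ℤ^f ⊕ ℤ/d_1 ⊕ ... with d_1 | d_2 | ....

Answer: M ≅ ℤ^2 ⊕ ℤ/2 ⊕ ℤ/4

Derivation:
rank_ℚ(R)=2; free=4−2=2
SNF(R) diag = [2, 4] → torsion [2, 4]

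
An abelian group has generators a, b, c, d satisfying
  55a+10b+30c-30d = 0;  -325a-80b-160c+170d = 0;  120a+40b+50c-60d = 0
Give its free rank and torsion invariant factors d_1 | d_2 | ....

Answer: M ≅ ℤ^1 ⊕ ℤ/5 ⊕ ℤ/10 ⊕ ℤ/10

Derivation:
rank_ℚ(R)=3; free=4−3=1
SNF(R) diag = [5, 10, 10] → torsion [5, 10, 10]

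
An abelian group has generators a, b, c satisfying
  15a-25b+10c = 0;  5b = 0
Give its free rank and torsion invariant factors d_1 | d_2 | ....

Answer: M ≅ ℤ^1 ⊕ ℤ/5 ⊕ ℤ/5

Derivation:
rank_ℚ(R)=2; free=3−2=1
SNF(R) diag = [5, 5] → torsion [5, 5]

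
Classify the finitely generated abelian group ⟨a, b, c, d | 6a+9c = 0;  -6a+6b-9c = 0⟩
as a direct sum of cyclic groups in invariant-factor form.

Answer: M ≅ ℤ^2 ⊕ ℤ/3 ⊕ ℤ/6

Derivation:
rank_ℚ(R)=2; free=4−2=2
SNF(R) diag = [3, 6] → torsion [3, 6]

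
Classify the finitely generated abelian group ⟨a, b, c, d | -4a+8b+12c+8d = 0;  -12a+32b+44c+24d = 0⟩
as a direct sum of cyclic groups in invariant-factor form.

rank_ℚ(R)=2; free=4−2=2
SNF(R) diag = [4, 8] → torsion [4, 8]

Answer: M ≅ ℤ^2 ⊕ ℤ/4 ⊕ ℤ/8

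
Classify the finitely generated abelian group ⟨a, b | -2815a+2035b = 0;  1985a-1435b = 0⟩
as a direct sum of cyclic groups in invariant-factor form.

rank_ℚ(R)=2; free=2−2=0
SNF(R) diag = [5, 10] → torsion [5, 10]

Answer: M ≅ ℤ/5 ⊕ ℤ/10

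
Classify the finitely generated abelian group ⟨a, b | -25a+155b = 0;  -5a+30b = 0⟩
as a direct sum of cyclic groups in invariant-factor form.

Answer: M ≅ ℤ/5 ⊕ ℤ/5

Derivation:
rank_ℚ(R)=2; free=2−2=0
SNF(R) diag = [5, 5] → torsion [5, 5]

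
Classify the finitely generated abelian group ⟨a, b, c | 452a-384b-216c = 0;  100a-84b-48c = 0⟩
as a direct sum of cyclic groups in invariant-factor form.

Answer: M ≅ ℤ^1 ⊕ ℤ/4 ⊕ ℤ/12

Derivation:
rank_ℚ(R)=2; free=3−2=1
SNF(R) diag = [4, 12] → torsion [4, 12]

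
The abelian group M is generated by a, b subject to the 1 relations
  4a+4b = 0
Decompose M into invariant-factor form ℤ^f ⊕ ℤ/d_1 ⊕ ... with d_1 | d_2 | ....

rank_ℚ(R)=1; free=2−1=1
SNF(R) diag = [4] → torsion [4]

Answer: M ≅ ℤ^1 ⊕ ℤ/4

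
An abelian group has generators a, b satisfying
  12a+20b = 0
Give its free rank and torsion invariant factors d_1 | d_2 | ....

Answer: M ≅ ℤ^1 ⊕ ℤ/4

Derivation:
rank_ℚ(R)=1; free=2−1=1
SNF(R) diag = [4] → torsion [4]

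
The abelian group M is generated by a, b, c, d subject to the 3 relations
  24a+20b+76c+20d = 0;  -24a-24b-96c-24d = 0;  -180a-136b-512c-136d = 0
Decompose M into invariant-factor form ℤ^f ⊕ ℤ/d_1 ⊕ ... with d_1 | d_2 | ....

Answer: M ≅ ℤ^1 ⊕ ℤ/4 ⊕ ℤ/12 ⊕ ℤ/24

Derivation:
rank_ℚ(R)=3; free=4−3=1
SNF(R) diag = [4, 12, 24] → torsion [4, 12, 24]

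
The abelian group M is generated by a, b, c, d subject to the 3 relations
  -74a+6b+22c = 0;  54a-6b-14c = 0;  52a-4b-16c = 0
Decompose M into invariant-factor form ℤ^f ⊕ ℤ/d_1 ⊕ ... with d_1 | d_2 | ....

Answer: M ≅ ℤ^1 ⊕ ℤ/2 ⊕ ℤ/4 ⊕ ℤ/4

Derivation:
rank_ℚ(R)=3; free=4−3=1
SNF(R) diag = [2, 4, 4] → torsion [2, 4, 4]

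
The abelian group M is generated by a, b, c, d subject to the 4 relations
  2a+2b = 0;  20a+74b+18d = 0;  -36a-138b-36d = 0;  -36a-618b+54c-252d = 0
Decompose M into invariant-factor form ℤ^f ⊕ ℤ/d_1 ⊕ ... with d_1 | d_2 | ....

Answer: M ≅ ℤ/2 ⊕ ℤ/6 ⊕ ℤ/18 ⊕ ℤ/54

Derivation:
rank_ℚ(R)=4; free=4−4=0
SNF(R) diag = [2, 6, 18, 54] → torsion [2, 6, 18, 54]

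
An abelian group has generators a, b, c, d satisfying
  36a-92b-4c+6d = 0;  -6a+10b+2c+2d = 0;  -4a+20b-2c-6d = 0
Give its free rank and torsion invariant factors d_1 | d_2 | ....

Answer: M ≅ ℤ^1 ⊕ ℤ/2 ⊕ ℤ/2 ⊕ ℤ/2

Derivation:
rank_ℚ(R)=3; free=4−3=1
SNF(R) diag = [2, 2, 2] → torsion [2, 2, 2]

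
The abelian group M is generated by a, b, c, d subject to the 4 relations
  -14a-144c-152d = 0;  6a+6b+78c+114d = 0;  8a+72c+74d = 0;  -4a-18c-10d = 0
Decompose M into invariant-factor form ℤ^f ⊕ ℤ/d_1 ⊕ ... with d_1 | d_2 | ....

Answer: M ≅ ℤ/2 ⊕ ℤ/6 ⊕ ℤ/18 ⊕ ℤ/18

Derivation:
rank_ℚ(R)=4; free=4−4=0
SNF(R) diag = [2, 6, 18, 18] → torsion [2, 6, 18, 18]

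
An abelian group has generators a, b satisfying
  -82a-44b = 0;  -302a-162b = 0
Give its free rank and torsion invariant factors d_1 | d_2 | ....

Answer: M ≅ ℤ/2 ⊕ ℤ/2

Derivation:
rank_ℚ(R)=2; free=2−2=0
SNF(R) diag = [2, 2] → torsion [2, 2]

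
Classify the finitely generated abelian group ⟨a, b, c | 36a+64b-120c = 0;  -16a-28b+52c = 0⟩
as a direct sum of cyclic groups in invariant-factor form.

Answer: M ≅ ℤ^1 ⊕ ℤ/4 ⊕ ℤ/4

Derivation:
rank_ℚ(R)=2; free=3−2=1
SNF(R) diag = [4, 4] → torsion [4, 4]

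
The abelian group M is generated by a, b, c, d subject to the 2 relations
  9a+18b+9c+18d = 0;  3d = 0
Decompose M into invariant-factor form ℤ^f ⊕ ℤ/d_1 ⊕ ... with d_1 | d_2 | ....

Answer: M ≅ ℤ^2 ⊕ ℤ/3 ⊕ ℤ/9

Derivation:
rank_ℚ(R)=2; free=4−2=2
SNF(R) diag = [3, 9] → torsion [3, 9]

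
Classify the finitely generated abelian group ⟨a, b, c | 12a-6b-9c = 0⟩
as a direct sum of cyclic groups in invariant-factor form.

Answer: M ≅ ℤ^2 ⊕ ℤ/3

Derivation:
rank_ℚ(R)=1; free=3−1=2
SNF(R) diag = [3] → torsion [3]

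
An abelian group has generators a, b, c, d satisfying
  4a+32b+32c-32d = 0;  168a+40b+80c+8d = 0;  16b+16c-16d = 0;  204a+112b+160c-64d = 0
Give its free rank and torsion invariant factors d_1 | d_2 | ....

rank_ℚ(R)=4; free=4−4=0
SNF(R) diag = [4, 8, 16, 48] → torsion [4, 8, 16, 48]

Answer: M ≅ ℤ/4 ⊕ ℤ/8 ⊕ ℤ/16 ⊕ ℤ/48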